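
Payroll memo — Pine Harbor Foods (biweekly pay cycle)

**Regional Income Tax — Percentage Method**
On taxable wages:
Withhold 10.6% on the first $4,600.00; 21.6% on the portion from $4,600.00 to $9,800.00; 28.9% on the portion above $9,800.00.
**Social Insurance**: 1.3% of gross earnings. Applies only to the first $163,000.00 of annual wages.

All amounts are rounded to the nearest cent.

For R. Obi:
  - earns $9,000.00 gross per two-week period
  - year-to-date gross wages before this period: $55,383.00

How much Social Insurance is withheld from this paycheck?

Social Insurance: 1.3% × $9,000.00 = $117.00

$117.00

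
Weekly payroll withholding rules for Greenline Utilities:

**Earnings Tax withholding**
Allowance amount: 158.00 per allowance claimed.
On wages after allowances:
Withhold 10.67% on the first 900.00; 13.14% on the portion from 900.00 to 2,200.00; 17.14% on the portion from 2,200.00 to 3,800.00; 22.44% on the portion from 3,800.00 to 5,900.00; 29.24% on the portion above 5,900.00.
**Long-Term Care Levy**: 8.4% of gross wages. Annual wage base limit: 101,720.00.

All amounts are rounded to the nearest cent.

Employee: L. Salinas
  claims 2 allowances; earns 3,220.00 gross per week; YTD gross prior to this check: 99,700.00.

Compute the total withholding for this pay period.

557.20

Earnings Tax: taxable = 3,220.00 − 2×158.00 = 2,904.00
  266.85 + 17.14% × (2,904.00 − 2,200.00) = 266.85 + 17.14% × 704.00 = 387.52
Long-Term Care Levy: cap 101,720.00 − YTD 99,700.00 = 2,020.00 subject; 8.4% × 2,020.00 = 169.68
Total: 387.52 + 169.68 = 557.20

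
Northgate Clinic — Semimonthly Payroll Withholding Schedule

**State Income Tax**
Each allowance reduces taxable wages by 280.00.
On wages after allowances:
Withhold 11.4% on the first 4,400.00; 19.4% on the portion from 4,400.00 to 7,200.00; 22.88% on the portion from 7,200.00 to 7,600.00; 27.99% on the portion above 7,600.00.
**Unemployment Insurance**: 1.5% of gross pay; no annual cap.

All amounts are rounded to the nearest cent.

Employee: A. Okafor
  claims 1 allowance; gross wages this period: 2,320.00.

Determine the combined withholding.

267.36

State Income Tax: taxable = 2,320.00 − 1×280.00 = 2,040.00
  11.4% × 2,040.00 = 232.56
Unemployment Insurance: 1.5% × 2,320.00 = 34.80
Total: 232.56 + 34.80 = 267.36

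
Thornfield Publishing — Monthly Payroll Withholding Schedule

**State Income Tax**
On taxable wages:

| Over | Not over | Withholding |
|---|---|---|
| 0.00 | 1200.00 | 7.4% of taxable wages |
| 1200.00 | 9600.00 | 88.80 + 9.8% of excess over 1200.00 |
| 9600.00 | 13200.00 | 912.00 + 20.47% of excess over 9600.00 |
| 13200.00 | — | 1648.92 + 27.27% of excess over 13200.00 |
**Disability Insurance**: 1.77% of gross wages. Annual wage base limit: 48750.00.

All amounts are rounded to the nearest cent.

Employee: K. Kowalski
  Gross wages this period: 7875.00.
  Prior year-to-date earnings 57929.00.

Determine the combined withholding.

State Income Tax: taxable = 7875.00
  88.80 + 9.8% × (7875.00 − 1200.00) = 88.80 + 9.8% × 6675.00 = 742.95
Disability Insurance: YTD 57929.00 ≥ cap 48750.00 → 0.00
Total: 742.95 + 0.00 = 742.95

742.95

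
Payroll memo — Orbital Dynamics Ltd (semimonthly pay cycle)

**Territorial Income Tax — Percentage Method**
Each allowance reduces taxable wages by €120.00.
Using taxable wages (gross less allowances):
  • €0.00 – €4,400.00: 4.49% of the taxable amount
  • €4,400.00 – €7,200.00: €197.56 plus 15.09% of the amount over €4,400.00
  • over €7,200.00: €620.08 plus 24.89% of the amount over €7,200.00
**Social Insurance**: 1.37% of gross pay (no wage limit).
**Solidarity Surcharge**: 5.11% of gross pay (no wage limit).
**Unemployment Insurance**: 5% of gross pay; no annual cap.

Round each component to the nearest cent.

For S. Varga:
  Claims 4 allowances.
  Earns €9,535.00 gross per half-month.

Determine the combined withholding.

Territorial Income Tax: taxable = €9,535.00 − 4×€120.00 = €9,055.00
  €620.08 + 24.89% × (€9,055.00 − €7,200.00) = €620.08 + 24.89% × €1,855.00 = €1,081.79
Social Insurance: 1.37% × €9,535.00 = €130.63
Solidarity Surcharge: 5.11% × €9,535.00 = €487.24
Unemployment Insurance: 5% × €9,535.00 = €476.75
Total: €1,081.79 + €130.63 + €487.24 + €476.75 = €2,176.41

€2,176.41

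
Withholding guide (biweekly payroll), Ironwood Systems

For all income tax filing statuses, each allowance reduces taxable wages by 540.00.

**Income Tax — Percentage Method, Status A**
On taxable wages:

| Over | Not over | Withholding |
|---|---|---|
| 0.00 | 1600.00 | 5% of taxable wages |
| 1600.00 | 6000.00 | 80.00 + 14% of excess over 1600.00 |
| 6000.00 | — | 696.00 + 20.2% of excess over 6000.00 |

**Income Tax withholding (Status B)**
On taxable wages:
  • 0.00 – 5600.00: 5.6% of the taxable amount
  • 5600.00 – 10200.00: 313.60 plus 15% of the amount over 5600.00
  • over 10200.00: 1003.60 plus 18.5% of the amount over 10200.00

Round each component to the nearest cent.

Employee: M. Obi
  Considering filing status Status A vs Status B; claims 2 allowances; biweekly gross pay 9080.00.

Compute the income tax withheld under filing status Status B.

Income Tax (Status B): taxable = 9080.00 − 2×540.00 = 8000.00
  313.60 + 15% × (8000.00 − 5600.00) = 313.60 + 15% × 2400.00 = 673.60

673.60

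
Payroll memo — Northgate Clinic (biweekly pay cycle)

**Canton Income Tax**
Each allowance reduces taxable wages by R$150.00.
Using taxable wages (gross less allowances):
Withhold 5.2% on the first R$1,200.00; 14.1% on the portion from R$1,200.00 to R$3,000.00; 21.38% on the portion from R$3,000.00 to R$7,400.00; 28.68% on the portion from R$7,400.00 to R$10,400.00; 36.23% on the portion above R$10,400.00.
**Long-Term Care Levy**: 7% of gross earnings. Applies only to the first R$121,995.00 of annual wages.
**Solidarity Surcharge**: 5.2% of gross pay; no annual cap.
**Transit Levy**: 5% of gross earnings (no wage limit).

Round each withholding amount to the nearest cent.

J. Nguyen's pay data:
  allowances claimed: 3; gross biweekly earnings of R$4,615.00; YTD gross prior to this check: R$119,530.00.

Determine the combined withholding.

R$1,208.56

Canton Income Tax: taxable = R$4,615.00 − 3×R$150.00 = R$4,165.00
  R$316.20 + 21.38% × (R$4,165.00 − R$3,000.00) = R$316.20 + 21.38% × R$1,165.00 = R$565.28
Long-Term Care Levy: cap R$121,995.00 − YTD R$119,530.00 = R$2,465.00 subject; 7% × R$2,465.00 = R$172.55
Solidarity Surcharge: 5.2% × R$4,615.00 = R$239.98
Transit Levy: 5% × R$4,615.00 = R$230.75
Total: R$565.28 + R$172.55 + R$239.98 + R$230.75 = R$1,208.56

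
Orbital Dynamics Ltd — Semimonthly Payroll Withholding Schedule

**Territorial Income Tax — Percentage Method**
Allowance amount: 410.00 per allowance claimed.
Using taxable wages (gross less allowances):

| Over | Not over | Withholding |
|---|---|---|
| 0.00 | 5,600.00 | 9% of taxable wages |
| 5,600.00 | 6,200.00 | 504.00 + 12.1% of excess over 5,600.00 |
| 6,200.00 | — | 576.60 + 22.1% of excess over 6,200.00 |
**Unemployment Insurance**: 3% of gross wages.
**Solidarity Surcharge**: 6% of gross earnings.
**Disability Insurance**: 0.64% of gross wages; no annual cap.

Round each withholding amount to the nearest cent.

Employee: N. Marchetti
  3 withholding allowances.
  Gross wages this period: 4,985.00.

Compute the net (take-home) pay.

4,166.50

Territorial Income Tax: taxable = 4,985.00 − 3×410.00 = 3,755.00
  9% × 3,755.00 = 337.95
Unemployment Insurance: 3% × 4,985.00 = 149.55
Solidarity Surcharge: 6% × 4,985.00 = 299.10
Disability Insurance: 0.64% × 4,985.00 = 31.90
Total withheld: 337.95 + 149.55 + 299.10 + 31.90 = 818.50
Net pay: 4,985.00 − 818.50 = 4,166.50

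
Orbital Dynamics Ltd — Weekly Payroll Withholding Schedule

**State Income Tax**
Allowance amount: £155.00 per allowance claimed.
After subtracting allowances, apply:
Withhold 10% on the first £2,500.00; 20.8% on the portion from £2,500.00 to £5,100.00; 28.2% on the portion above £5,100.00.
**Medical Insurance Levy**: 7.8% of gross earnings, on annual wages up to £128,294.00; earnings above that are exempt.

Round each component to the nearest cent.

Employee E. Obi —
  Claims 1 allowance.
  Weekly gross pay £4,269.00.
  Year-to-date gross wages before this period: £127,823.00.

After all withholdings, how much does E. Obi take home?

State Income Tax: taxable = £4,269.00 − 1×£155.00 = £4,114.00
  £250.00 + 20.8% × (£4,114.00 − £2,500.00) = £250.00 + 20.8% × £1,614.00 = £585.71
Medical Insurance Levy: cap £128,294.00 − YTD £127,823.00 = £471.00 subject; 7.8% × £471.00 = £36.74
Total withheld: £585.71 + £36.74 = £622.45
Net pay: £4,269.00 − £622.45 = £3,646.55

£3,646.55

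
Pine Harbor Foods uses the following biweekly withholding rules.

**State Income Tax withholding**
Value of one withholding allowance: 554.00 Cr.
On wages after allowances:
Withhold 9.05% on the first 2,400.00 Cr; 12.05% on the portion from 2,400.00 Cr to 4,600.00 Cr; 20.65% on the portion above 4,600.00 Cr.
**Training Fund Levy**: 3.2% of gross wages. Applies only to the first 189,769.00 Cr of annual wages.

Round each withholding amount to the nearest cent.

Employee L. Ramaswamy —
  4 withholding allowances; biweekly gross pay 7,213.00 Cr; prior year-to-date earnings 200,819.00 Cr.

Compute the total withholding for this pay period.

State Income Tax: taxable = 7,213.00 Cr − 4×554.00 Cr = 4,997.00 Cr
  482.30 Cr + 20.65% × (4,997.00 Cr − 4,600.00 Cr) = 482.30 Cr + 20.65% × 397.00 Cr = 564.28 Cr
Training Fund Levy: YTD 200,819.00 Cr ≥ cap 189,769.00 Cr → 0.00 Cr
Total: 564.28 Cr + 0.00 Cr = 564.28 Cr

564.28 Cr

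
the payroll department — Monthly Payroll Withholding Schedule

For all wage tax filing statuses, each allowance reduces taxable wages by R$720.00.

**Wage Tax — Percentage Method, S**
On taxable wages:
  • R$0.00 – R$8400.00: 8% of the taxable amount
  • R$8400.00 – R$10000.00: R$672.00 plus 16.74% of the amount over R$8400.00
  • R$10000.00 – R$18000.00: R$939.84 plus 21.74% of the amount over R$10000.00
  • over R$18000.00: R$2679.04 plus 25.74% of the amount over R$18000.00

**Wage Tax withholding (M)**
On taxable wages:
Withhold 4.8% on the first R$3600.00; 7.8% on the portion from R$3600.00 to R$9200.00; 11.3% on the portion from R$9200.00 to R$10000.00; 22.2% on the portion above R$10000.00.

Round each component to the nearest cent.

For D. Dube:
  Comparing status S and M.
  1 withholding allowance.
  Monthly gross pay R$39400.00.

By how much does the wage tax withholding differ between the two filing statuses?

R$935.11

Wage Tax (S): taxable = R$39400.00 − 1×R$720.00 = R$38680.00
  R$2679.04 + 25.74% × (R$38680.00 − R$18000.00) = R$2679.04 + 25.74% × R$20680.00 = R$8002.07
Wage Tax (M): taxable = R$39400.00 − 1×R$720.00 = R$38680.00
  R$700.00 + 22.2% × (R$38680.00 − R$10000.00) = R$700.00 + 22.2% × R$28680.00 = R$7066.96
Difference: |R$8002.07 − R$7066.96| = R$935.11 (higher under S)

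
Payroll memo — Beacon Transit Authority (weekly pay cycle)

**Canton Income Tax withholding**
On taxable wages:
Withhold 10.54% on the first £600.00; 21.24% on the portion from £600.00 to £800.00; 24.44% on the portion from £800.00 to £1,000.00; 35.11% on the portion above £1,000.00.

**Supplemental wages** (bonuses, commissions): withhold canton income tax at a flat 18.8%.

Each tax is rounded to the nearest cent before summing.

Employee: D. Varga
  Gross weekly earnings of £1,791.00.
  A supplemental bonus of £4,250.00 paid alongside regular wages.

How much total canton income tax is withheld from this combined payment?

£1,231.32

Canton Income Tax: taxable = £1,791.00
  £154.60 + 35.11% × (£1,791.00 − £1,000.00) = £154.60 + 35.11% × £791.00 = £432.32
Supplemental (18.8% flat on bonus): 18.8% × £4,250.00 = £799.00
Total canton income tax: £432.32 + £799.00 = £1,231.32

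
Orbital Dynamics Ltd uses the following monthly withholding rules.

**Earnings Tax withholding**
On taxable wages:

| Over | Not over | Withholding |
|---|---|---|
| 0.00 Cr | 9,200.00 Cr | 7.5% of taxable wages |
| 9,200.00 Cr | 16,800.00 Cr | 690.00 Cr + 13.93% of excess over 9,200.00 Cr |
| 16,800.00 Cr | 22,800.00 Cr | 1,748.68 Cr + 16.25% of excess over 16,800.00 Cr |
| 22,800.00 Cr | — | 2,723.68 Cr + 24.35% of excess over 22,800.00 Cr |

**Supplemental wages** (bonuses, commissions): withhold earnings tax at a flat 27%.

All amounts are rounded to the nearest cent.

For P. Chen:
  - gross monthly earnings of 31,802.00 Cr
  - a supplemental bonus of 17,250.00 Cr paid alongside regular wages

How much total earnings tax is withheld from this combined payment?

9,573.17 Cr

Earnings Tax: taxable = 31,802.00 Cr
  2,723.68 Cr + 24.35% × (31,802.00 Cr − 22,800.00 Cr) = 2,723.68 Cr + 24.35% × 9,002.00 Cr = 4,915.67 Cr
Supplemental (27% flat on bonus): 27% × 17,250.00 Cr = 4,657.50 Cr
Total earnings tax: 4,915.67 Cr + 4,657.50 Cr = 9,573.17 Cr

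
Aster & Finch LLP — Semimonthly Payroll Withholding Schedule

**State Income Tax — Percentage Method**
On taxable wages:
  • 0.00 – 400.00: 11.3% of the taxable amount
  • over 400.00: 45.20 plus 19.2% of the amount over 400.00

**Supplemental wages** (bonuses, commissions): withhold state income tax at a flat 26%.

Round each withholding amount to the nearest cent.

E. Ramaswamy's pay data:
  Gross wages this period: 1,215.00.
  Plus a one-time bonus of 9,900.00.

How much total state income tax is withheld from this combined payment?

State Income Tax: taxable = 1,215.00
  45.20 + 19.2% × (1,215.00 − 400.00) = 45.20 + 19.2% × 815.00 = 201.68
Supplemental (26% flat on bonus): 26% × 9,900.00 = 2,574.00
Total state income tax: 201.68 + 2,574.00 = 2,775.68

2,775.68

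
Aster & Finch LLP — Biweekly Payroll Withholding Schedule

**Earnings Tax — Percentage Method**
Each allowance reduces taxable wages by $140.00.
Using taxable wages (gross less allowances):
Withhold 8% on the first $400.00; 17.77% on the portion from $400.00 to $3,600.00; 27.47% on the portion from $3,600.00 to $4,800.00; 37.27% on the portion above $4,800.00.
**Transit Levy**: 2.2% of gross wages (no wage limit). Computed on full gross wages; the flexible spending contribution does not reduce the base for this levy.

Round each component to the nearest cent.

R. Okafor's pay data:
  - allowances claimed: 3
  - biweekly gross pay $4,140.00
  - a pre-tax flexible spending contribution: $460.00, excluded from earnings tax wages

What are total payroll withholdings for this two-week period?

$631.30

Earnings Tax: taxable = $4,140.00 − $460.00 − 3×$140.00 = $3,260.00
  $32.00 + 17.77% × ($3,260.00 − $400.00) = $32.00 + 17.77% × $2,860.00 = $540.22
Transit Levy: 2.2% × $4,140.00 = $91.08
Total: $540.22 + $91.08 = $631.30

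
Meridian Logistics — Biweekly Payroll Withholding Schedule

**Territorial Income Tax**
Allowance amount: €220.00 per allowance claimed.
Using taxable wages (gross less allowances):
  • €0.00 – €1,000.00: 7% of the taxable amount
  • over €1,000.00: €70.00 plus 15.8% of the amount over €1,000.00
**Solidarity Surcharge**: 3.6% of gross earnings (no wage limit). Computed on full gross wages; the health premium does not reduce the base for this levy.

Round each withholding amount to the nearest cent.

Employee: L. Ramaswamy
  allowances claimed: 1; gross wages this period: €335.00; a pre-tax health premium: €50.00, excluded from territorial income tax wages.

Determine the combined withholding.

Territorial Income Tax: taxable = €335.00 − €50.00 − 1×€220.00 = €65.00
  7% × €65.00 = €4.55
Solidarity Surcharge: 3.6% × €335.00 = €12.06
Total: €4.55 + €12.06 = €16.61

€16.61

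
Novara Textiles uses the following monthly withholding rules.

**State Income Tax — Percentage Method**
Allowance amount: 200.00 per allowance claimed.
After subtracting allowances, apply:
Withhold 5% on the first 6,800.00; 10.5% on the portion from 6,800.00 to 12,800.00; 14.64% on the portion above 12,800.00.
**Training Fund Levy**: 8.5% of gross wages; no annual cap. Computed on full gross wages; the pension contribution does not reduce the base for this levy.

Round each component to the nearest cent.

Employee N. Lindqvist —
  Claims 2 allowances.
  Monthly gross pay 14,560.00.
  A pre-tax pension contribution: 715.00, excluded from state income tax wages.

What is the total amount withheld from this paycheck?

2,302.03

State Income Tax: taxable = 14,560.00 − 715.00 − 2×200.00 = 13,445.00
  970.00 + 14.64% × (13,445.00 − 12,800.00) = 970.00 + 14.64% × 645.00 = 1,064.43
Training Fund Levy: 8.5% × 14,560.00 = 1,237.60
Total: 1,064.43 + 1,237.60 = 2,302.03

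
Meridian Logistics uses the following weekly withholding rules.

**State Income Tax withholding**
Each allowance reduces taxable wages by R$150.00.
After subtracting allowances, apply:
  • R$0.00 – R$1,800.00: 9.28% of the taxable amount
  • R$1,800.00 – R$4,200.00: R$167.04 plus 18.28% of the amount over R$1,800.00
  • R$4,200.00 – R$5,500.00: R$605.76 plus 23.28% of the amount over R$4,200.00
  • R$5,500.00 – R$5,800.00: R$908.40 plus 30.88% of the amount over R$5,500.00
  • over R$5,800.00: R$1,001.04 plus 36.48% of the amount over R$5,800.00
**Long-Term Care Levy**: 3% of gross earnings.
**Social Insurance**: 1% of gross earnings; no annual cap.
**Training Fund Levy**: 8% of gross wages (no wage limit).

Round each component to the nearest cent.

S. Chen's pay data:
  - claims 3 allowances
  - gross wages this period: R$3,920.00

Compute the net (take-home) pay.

R$2,977.28

State Income Tax: taxable = R$3,920.00 − 3×R$150.00 = R$3,470.00
  R$167.04 + 18.28% × (R$3,470.00 − R$1,800.00) = R$167.04 + 18.28% × R$1,670.00 = R$472.32
Long-Term Care Levy: 3% × R$3,920.00 = R$117.60
Social Insurance: 1% × R$3,920.00 = R$39.20
Training Fund Levy: 8% × R$3,920.00 = R$313.60
Total withheld: R$472.32 + R$117.60 + R$39.20 + R$313.60 = R$942.72
Net pay: R$3,920.00 − R$942.72 = R$2,977.28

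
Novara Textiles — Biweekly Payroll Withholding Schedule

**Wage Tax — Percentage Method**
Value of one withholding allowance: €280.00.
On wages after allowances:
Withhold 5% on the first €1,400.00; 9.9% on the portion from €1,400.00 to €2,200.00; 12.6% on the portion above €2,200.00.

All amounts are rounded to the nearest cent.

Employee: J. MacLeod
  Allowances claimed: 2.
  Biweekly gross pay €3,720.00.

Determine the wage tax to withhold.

Wage Tax: taxable = €3,720.00 − 2×€280.00 = €3,160.00
  €149.20 + 12.6% × (€3,160.00 − €2,200.00) = €149.20 + 12.6% × €960.00 = €270.16

€270.16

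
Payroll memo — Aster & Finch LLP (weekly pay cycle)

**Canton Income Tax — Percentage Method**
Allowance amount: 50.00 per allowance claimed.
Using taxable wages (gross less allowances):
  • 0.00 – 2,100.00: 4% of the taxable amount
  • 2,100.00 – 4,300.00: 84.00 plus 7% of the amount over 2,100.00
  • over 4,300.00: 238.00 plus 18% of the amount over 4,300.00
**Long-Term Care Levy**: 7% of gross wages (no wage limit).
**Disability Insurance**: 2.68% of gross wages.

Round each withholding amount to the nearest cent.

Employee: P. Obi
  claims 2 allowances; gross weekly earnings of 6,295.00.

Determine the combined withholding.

1,188.46

Canton Income Tax: taxable = 6,295.00 − 2×50.00 = 6,195.00
  238.00 + 18% × (6,195.00 − 4,300.00) = 238.00 + 18% × 1,895.00 = 579.10
Long-Term Care Levy: 7% × 6,295.00 = 440.65
Disability Insurance: 2.68% × 6,295.00 = 168.71
Total: 579.10 + 440.65 + 168.71 = 1,188.46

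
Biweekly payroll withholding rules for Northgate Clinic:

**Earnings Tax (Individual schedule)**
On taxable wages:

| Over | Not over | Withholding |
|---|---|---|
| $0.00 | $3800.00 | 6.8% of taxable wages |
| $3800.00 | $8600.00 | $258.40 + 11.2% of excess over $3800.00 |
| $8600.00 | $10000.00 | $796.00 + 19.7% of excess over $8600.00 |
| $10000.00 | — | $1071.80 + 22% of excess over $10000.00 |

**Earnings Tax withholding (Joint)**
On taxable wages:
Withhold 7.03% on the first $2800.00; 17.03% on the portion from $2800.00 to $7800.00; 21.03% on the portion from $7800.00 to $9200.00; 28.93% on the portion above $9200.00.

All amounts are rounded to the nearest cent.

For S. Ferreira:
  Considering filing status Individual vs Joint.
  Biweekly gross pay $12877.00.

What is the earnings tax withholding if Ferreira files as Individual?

$1704.74

Earnings Tax (Individual): taxable = $12877.00
  $1071.80 + 22% × ($12877.00 − $10000.00) = $1071.80 + 22% × $2877.00 = $1704.74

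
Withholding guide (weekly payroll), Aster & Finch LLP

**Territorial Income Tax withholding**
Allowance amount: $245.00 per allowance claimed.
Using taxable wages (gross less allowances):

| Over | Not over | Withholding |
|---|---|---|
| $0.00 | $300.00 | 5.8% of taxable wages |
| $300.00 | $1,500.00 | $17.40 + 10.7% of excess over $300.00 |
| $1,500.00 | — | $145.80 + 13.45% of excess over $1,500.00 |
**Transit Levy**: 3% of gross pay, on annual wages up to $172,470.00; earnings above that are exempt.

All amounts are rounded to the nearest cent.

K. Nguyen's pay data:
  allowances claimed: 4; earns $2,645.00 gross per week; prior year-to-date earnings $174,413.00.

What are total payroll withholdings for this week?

Territorial Income Tax: taxable = $2,645.00 − 4×$245.00 = $1,665.00
  $145.80 + 13.45% × ($1,665.00 − $1,500.00) = $145.80 + 13.45% × $165.00 = $167.99
Transit Levy: YTD $174,413.00 ≥ cap $172,470.00 → $0.00
Total: $167.99 + $0.00 = $167.99

$167.99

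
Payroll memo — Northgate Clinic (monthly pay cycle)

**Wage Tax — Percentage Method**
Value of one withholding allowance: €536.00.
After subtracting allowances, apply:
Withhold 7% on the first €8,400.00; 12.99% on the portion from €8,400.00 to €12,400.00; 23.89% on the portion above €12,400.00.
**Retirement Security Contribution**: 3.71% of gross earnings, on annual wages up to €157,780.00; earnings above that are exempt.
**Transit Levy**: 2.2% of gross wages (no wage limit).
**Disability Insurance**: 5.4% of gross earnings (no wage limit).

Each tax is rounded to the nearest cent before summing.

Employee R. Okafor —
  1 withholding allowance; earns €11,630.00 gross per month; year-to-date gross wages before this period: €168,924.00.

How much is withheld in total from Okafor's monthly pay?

Wage Tax: taxable = €11,630.00 − 1×€536.00 = €11,094.00
  €588.00 + 12.99% × (€11,094.00 − €8,400.00) = €588.00 + 12.99% × €2,694.00 = €937.95
Retirement Security Contribution: YTD €168,924.00 ≥ cap €157,780.00 → €0.00
Transit Levy: 2.2% × €11,630.00 = €255.86
Disability Insurance: 5.4% × €11,630.00 = €628.02
Total: €937.95 + €0.00 + €255.86 + €628.02 = €1,821.83

€1,821.83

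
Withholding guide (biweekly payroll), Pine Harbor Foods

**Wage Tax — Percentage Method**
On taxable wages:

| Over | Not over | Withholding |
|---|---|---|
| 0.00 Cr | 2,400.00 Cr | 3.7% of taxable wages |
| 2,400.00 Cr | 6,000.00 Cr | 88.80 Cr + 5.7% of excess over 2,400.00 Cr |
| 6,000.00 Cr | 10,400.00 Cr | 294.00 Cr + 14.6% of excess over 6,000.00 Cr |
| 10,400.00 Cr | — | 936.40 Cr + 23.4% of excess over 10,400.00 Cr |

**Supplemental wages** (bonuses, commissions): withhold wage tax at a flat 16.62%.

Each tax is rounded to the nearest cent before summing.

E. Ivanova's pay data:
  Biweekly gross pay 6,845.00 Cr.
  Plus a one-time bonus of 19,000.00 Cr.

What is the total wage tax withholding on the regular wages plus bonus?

3,575.17 Cr

Wage Tax: taxable = 6,845.00 Cr
  294.00 Cr + 14.6% × (6,845.00 Cr − 6,000.00 Cr) = 294.00 Cr + 14.6% × 845.00 Cr = 417.37 Cr
Supplemental (16.62% flat on bonus): 16.62% × 19,000.00 Cr = 3,157.80 Cr
Total wage tax: 417.37 Cr + 3,157.80 Cr = 3,575.17 Cr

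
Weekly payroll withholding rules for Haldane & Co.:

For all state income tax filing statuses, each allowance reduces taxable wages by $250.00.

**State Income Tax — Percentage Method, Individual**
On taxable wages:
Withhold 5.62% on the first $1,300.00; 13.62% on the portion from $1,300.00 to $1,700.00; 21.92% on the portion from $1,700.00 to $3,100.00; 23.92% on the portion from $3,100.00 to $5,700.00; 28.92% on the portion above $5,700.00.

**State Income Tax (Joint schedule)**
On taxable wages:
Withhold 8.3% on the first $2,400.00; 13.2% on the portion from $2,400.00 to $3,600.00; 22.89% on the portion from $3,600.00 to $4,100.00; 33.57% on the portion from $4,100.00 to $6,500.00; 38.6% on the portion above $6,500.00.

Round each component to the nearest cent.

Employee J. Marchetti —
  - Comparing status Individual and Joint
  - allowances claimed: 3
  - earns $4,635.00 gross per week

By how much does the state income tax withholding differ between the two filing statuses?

$199.35

State Income Tax (Individual): taxable = $4,635.00 − 3×$250.00 = $3,885.00
  $434.42 + 23.92% × ($3,885.00 − $3,100.00) = $434.42 + 23.92% × $785.00 = $622.19
State Income Tax (Joint): taxable = $4,635.00 − 3×$250.00 = $3,885.00
  $357.60 + 22.89% × ($3,885.00 − $3,600.00) = $357.60 + 22.89% × $285.00 = $422.84
Difference: |$622.19 − $422.84| = $199.35 (higher under Individual)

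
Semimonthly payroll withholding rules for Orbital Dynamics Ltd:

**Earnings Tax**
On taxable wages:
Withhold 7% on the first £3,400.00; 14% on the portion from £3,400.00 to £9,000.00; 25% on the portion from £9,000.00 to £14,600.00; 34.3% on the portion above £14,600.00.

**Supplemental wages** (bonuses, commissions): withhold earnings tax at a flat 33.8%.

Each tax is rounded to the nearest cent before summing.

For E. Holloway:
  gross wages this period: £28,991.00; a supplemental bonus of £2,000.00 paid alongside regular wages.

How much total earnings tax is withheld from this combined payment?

Earnings Tax: taxable = £28,991.00
  £2,422.00 + 34.3% × (£28,991.00 − £14,600.00) = £2,422.00 + 34.3% × £14,391.00 = £7,358.11
Supplemental (33.8% flat on bonus): 33.8% × £2,000.00 = £676.00
Total earnings tax: £7,358.11 + £676.00 = £8,034.11

£8,034.11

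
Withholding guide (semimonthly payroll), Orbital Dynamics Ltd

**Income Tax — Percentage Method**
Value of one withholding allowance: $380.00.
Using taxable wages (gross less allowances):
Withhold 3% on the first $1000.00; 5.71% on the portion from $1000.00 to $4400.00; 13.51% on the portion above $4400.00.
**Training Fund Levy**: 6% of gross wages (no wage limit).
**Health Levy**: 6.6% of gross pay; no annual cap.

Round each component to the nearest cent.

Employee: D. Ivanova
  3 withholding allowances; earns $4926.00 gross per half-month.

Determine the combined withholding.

$809.76

Income Tax: taxable = $4926.00 − 3×$380.00 = $3786.00
  $30.00 + 5.71% × ($3786.00 − $1000.00) = $30.00 + 5.71% × $2786.00 = $189.08
Training Fund Levy: 6% × $4926.00 = $295.56
Health Levy: 6.6% × $4926.00 = $325.12
Total: $189.08 + $295.56 + $325.12 = $809.76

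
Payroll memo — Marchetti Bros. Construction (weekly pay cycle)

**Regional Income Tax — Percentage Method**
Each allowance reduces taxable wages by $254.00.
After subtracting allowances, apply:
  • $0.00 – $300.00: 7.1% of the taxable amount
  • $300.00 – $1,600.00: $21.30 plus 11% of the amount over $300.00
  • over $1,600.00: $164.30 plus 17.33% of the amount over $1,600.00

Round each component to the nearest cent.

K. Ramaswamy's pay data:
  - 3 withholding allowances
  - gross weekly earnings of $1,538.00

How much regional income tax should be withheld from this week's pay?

$73.66

Regional Income Tax: taxable = $1,538.00 − 3×$254.00 = $776.00
  $21.30 + 11% × ($776.00 − $300.00) = $21.30 + 11% × $476.00 = $73.66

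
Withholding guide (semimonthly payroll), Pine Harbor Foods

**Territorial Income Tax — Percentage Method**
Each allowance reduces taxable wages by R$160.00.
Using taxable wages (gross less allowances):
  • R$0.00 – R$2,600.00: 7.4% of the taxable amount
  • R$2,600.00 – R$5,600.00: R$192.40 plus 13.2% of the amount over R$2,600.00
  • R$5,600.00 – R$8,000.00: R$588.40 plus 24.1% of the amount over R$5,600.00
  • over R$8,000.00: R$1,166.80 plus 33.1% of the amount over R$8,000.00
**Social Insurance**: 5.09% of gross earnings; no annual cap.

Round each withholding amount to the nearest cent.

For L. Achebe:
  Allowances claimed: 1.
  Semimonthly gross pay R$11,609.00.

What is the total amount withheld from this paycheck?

R$2,899.32

Territorial Income Tax: taxable = R$11,609.00 − 1×R$160.00 = R$11,449.00
  R$1,166.80 + 33.1% × (R$11,449.00 − R$8,000.00) = R$1,166.80 + 33.1% × R$3,449.00 = R$2,308.42
Social Insurance: 5.09% × R$11,609.00 = R$590.90
Total: R$2,308.42 + R$590.90 = R$2,899.32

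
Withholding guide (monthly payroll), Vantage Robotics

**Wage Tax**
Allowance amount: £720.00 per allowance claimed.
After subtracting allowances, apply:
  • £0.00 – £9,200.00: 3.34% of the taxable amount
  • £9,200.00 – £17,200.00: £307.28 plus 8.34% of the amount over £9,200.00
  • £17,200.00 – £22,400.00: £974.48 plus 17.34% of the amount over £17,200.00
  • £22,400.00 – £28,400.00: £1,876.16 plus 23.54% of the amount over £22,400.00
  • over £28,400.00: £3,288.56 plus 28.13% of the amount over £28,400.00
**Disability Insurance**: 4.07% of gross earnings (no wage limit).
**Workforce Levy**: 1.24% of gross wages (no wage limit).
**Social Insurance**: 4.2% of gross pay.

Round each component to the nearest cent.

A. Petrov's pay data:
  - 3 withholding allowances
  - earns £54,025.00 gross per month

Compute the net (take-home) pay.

£38,997.96

Wage Tax: taxable = £54,025.00 − 3×£720.00 = £51,865.00
  £3,288.56 + 28.13% × (£51,865.00 − £28,400.00) = £3,288.56 + 28.13% × £23,465.00 = £9,889.26
Disability Insurance: 4.07% × £54,025.00 = £2,198.82
Workforce Levy: 1.24% × £54,025.00 = £669.91
Social Insurance: 4.2% × £54,025.00 = £2,269.05
Total withheld: £9,889.26 + £2,198.82 + £669.91 + £2,269.05 = £15,027.04
Net pay: £54,025.00 − £15,027.04 = £38,997.96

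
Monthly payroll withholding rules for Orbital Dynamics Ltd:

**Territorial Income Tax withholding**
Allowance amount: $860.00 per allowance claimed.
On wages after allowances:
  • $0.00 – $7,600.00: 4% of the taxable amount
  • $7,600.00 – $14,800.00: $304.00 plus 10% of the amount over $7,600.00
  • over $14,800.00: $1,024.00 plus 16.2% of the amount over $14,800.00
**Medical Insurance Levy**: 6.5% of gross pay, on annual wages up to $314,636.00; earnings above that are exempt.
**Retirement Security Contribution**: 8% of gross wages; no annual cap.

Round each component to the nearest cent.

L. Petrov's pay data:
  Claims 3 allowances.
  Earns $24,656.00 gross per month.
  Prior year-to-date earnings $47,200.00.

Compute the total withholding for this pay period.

$5,777.83

Territorial Income Tax: taxable = $24,656.00 − 3×$860.00 = $22,076.00
  $1,024.00 + 16.2% × ($22,076.00 − $14,800.00) = $1,024.00 + 16.2% × $7,276.00 = $2,202.71
Medical Insurance Levy: 6.5% × $24,656.00 = $1,602.64
Retirement Security Contribution: 8% × $24,656.00 = $1,972.48
Total: $2,202.71 + $1,602.64 + $1,972.48 = $5,777.83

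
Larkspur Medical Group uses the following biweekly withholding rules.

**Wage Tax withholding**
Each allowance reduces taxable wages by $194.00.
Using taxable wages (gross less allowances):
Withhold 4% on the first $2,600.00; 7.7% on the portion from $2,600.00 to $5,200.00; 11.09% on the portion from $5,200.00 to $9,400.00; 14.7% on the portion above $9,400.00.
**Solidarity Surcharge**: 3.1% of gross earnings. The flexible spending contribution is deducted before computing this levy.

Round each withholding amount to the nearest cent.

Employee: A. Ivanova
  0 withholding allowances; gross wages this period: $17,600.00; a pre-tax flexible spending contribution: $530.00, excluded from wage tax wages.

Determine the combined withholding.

$2,426.64

Wage Tax: taxable = $17,600.00 − $530.00 = $17,070.00
  $769.98 + 14.7% × ($17,070.00 − $9,400.00) = $769.98 + 14.7% × $7,670.00 = $1,897.47
Solidarity Surcharge: 3.1% × $17,070.00 = $529.17
Total: $1,897.47 + $529.17 = $2,426.64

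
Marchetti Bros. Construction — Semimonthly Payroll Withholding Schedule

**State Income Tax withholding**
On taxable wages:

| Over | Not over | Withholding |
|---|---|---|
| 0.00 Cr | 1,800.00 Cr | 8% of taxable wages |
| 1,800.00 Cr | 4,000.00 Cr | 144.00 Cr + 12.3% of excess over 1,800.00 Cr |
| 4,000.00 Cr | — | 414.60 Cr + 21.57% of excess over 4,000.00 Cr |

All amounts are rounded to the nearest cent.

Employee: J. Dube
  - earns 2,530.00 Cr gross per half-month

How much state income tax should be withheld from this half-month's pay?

State Income Tax: taxable = 2,530.00 Cr
  144.00 Cr + 12.3% × (2,530.00 Cr − 1,800.00 Cr) = 144.00 Cr + 12.3% × 730.00 Cr = 233.79 Cr

233.79 Cr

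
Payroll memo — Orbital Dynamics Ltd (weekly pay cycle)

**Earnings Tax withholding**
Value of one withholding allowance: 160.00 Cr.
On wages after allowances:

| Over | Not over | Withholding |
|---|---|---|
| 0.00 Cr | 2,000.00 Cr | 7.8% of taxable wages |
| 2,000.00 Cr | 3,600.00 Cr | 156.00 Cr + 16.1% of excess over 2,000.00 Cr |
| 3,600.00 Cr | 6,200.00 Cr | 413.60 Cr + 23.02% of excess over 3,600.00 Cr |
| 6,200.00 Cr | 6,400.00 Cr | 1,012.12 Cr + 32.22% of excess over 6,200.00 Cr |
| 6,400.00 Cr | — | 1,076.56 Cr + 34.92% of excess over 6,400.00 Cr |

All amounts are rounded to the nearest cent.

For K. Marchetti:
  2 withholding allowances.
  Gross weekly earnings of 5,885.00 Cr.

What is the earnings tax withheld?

865.94 Cr

Earnings Tax: taxable = 5,885.00 Cr − 2×160.00 Cr = 5,565.00 Cr
  413.60 Cr + 23.02% × (5,565.00 Cr − 3,600.00 Cr) = 413.60 Cr + 23.02% × 1,965.00 Cr = 865.94 Cr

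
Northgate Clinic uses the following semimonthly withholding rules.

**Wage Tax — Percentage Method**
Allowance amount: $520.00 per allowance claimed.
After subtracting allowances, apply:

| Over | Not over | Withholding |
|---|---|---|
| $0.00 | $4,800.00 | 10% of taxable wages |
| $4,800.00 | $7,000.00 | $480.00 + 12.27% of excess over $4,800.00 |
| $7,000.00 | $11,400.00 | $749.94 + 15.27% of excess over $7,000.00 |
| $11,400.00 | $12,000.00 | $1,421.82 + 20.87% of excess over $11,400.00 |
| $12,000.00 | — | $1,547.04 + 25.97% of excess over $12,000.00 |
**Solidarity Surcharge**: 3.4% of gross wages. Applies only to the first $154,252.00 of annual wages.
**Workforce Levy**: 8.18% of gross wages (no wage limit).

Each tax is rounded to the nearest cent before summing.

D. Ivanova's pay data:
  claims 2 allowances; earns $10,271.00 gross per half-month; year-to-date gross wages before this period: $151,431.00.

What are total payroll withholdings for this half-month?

Wage Tax: taxable = $10,271.00 − 2×$520.00 = $9,231.00
  $749.94 + 15.27% × ($9,231.00 − $7,000.00) = $749.94 + 15.27% × $2,231.00 = $1,090.61
Solidarity Surcharge: cap $154,252.00 − YTD $151,431.00 = $2,821.00 subject; 3.4% × $2,821.00 = $95.91
Workforce Levy: 8.18% × $10,271.00 = $840.17
Total: $1,090.61 + $95.91 + $840.17 = $2,026.69

$2,026.69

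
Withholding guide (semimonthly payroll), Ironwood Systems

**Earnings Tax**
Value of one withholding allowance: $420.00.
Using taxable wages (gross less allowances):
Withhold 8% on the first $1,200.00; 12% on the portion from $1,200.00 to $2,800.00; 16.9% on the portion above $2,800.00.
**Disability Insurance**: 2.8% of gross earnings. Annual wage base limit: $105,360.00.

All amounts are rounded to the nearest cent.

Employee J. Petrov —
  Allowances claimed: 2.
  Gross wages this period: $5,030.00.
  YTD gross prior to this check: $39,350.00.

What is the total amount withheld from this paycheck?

Earnings Tax: taxable = $5,030.00 − 2×$420.00 = $4,190.00
  $288.00 + 16.9% × ($4,190.00 − $2,800.00) = $288.00 + 16.9% × $1,390.00 = $522.91
Disability Insurance: 2.8% × $5,030.00 = $140.84
Total: $522.91 + $140.84 = $663.75

$663.75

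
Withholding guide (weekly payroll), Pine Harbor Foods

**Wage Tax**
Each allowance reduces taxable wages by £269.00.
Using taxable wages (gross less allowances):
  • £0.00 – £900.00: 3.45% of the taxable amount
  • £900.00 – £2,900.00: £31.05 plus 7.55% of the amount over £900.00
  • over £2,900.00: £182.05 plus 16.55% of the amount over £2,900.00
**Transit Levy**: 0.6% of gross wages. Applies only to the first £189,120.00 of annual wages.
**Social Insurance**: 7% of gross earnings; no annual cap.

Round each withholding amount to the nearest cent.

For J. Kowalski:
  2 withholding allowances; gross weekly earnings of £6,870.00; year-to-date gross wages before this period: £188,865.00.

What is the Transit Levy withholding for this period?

£1.53

Transit Levy: cap £189,120.00 − YTD £188,865.00 = £255.00 subject; 0.6% × £255.00 = £1.53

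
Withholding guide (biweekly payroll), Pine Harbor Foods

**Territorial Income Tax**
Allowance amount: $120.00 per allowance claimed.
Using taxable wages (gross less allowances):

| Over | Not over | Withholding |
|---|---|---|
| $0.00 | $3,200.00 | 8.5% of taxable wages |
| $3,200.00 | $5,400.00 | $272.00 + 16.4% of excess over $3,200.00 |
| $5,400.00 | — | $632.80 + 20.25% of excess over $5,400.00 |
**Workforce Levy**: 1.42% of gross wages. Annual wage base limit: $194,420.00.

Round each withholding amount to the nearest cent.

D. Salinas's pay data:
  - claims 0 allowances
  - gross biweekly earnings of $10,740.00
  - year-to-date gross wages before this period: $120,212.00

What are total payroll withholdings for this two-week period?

$1,866.66

Territorial Income Tax: taxable = $10,740.00
  $632.80 + 20.25% × ($10,740.00 − $5,400.00) = $632.80 + 20.25% × $5,340.00 = $1,714.15
Workforce Levy: 1.42% × $10,740.00 = $152.51
Total: $1,714.15 + $152.51 = $1,866.66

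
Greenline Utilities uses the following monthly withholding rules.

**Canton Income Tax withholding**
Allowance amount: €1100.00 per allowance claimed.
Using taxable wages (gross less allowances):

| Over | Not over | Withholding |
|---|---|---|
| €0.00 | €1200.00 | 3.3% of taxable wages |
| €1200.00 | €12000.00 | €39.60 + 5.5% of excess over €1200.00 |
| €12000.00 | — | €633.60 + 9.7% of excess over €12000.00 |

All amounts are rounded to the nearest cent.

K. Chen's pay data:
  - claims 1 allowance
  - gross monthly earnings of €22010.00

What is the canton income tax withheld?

Canton Income Tax: taxable = €22010.00 − 1×€1100.00 = €20910.00
  €633.60 + 9.7% × (€20910.00 − €12000.00) = €633.60 + 9.7% × €8910.00 = €1497.87

€1497.87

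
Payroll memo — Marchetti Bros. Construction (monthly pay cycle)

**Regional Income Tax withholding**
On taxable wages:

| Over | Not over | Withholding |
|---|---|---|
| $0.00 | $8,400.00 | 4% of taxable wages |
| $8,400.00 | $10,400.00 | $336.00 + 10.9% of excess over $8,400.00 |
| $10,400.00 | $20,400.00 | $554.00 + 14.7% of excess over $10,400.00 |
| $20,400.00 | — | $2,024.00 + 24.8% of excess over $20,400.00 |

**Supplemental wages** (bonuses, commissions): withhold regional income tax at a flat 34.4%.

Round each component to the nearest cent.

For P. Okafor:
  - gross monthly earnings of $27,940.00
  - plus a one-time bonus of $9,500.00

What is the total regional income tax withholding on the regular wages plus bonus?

Regional Income Tax: taxable = $27,940.00
  $2,024.00 + 24.8% × ($27,940.00 − $20,400.00) = $2,024.00 + 24.8% × $7,540.00 = $3,893.92
Supplemental (34.4% flat on bonus): 34.4% × $9,500.00 = $3,268.00
Total regional income tax: $3,893.92 + $3,268.00 = $7,161.92

$7,161.92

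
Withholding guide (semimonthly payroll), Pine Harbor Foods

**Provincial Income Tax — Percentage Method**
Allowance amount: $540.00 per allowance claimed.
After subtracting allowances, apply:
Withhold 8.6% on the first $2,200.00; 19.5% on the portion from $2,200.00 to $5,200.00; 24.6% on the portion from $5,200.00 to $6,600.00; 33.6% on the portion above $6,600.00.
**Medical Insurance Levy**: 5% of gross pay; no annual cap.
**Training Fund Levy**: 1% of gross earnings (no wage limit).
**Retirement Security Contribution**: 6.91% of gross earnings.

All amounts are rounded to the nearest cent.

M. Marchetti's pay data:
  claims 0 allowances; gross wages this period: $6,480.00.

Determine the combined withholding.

Provincial Income Tax: taxable = $6,480.00
  $774.20 + 24.6% × ($6,480.00 − $5,200.00) = $774.20 + 24.6% × $1,280.00 = $1,089.08
Medical Insurance Levy: 5% × $6,480.00 = $324.00
Training Fund Levy: 1% × $6,480.00 = $64.80
Retirement Security Contribution: 6.91% × $6,480.00 = $447.77
Total: $1,089.08 + $324.00 + $64.80 + $447.77 = $1,925.65

$1,925.65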